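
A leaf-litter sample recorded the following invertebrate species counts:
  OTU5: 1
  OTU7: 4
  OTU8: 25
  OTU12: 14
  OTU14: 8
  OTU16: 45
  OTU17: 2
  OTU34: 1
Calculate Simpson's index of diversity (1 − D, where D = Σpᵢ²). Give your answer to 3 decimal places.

0.707

Total N = 1+4+25+14+8+45+2+1 = 100, so the proportions are 0.01, 0.04, 0.25, 0.14, 0.08, 0.45, 0.02, 0.01 (working shown to 5 dp, full precision carried).
D = 0.01² + 0.04² + 0.25² + 0.14² + 0.08² + 0.45² + 0.02² + 0.01² = 0.00010 + 0.00160 + 0.06250 + 0.01960 + 0.00640 + 0.20250 + 0.00040 + 0.00010 = 0.29320.
So 1 − D = 0.70680, i.e. 0.707 to 3 decimal places.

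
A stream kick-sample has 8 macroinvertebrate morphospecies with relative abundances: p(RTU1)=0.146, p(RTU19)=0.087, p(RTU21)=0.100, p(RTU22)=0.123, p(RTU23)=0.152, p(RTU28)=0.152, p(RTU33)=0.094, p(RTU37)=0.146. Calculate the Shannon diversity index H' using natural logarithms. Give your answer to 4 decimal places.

2.0573

Each pᵢ ln pᵢ term (working shown to 6 dp, full precision carried): 0.146×(-1.924149)=-0.280926, 0.087×(-2.441847)=-0.212441, 0.1×(-2.302585)=-0.230259, 0.123×(-2.095571)=-0.257755, 0.152×(-1.883875)=-0.286349, 0.152×(-1.883875)=-0.286349, 0.094×(-2.364460)=-0.222259, 0.146×(-1.924149)=-0.280926.
Sum = -2.057263, so H' = 2.0573.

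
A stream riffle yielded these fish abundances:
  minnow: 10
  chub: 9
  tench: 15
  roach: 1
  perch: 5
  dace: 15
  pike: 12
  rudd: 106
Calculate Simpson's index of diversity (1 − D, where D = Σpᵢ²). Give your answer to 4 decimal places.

0.5978

Total N = 10+9+15+1+5+15+12+106 = 173, so the proportions are 0.057803, 0.052023, 0.086705, 0.00578, 0.028902, 0.086705, 0.069364, 0.612717 (working shown to 6 dp, full precision carried).
D = 0.057803² + 0.052023² + 0.086705² + 0.00578² + 0.028902² + 0.086705² + 0.069364² + 0.612717² = 0.003341 + 0.002706 + 0.007518 + 0.000033 + 0.000835 + 0.007518 + 0.004811 + 0.375422 = 0.402185.
So 1 − D = 0.597815, i.e. 0.5978 to 4 decimal places.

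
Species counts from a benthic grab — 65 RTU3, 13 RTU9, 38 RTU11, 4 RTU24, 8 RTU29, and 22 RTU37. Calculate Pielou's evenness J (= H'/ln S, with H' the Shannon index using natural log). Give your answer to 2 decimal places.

0.81

Total N = 65+13+38+4+8+22 = 150, so the proportions are 0.4333, 0.0867, 0.2533, 0.0267, 0.0533, 0.1467 (working shown to 4 dp, full precision carried).
H' = −Σ pᵢ ln pᵢ = −((-0.3624) + (-0.2120) + (-0.3478) + (-0.0966) + (-0.1563) + (-0.2815)) = 1.4567.
With S = 6 species, ln S = 1.7918, so J = 1.4567/1.7918 = 0.8130, i.e. 0.81 to 2 decimal places.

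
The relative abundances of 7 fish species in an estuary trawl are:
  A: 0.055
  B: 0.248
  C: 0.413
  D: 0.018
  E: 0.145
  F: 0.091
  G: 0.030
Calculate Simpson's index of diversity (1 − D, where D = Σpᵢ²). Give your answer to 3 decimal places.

0.734

D = 0.055² + 0.248² + 0.413² + 0.018² + 0.145² + 0.091² + 0.03² = 0.00302 + 0.06150 + 0.17057 + 0.00032 + 0.02102 + 0.00828 + 0.00090 = 0.26563 (working shown to 5 dp, full precision carried).
So 1 − D = 0.73437, i.e. 0.734 to 3 decimal places.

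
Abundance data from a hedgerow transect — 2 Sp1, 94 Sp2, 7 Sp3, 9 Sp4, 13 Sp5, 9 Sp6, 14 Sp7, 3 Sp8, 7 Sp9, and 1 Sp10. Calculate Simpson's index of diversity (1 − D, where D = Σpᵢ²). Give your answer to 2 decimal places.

0.63

Total N = 2+94+7+9+13+9+14+3+7+1 = 159, so the proportions are 0.0126, 0.5912, 0.044, 0.0566, 0.0818, 0.0566, 0.0881, 0.0189, 0.044, 0.0063 (working shown to 4 dp, full precision carried).
D = 0.0126² + 0.5912² + 0.044² + 0.0566² + 0.0818² + 0.0566² + 0.0881² + 0.0189² + 0.044² + 0.0063² = 0.0002 + 0.3495 + 0.0019 + 0.0032 + 0.0067 + 0.0032 + 0.0078 + 0.0004 + 0.0019 + 0.0000 = 0.3748.
So 1 − D = 0.6252, i.e. 0.63 to 2 decimal places.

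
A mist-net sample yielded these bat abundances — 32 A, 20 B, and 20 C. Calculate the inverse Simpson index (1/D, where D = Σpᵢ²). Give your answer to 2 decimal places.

Total N = 32+20+20 = 72, so the proportions are 0.44444, 0.27778, 0.27778 (working shown to 5 dp, full precision carried).
D = 0.44444² + 0.27778² + 0.27778² = 0.19753 + 0.07716 + 0.07716 = 0.35185.
So 1/D = 2.8421, i.e. 2.84 to 2 decimal places.

2.84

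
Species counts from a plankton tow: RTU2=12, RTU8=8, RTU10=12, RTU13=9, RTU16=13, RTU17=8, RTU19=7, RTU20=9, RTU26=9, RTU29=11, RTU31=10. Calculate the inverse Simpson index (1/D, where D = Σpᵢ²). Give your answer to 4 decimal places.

10.6230

Total N = 12+8+12+9+13+8+7+9+9+11+10 = 108, so the proportions are 0.111111111, 0.074074074, 0.111111111, 0.083333333, 0.12037037, 0.074074074, 0.064814815, 0.083333333, 0.083333333, 0.101851852, 0.092592593 (working shown to 9 dp, full precision carried).
D = 0.111111111² + 0.074074074² + 0.111111111² + 0.083333333² + 0.12037037² + 0.074074074² + 0.064814815² + 0.083333333² + 0.083333333² + 0.101851852² + 0.092592593² = 0.012345679 + 0.005486968 + 0.012345679 + 0.006944444 + 0.014489026 + 0.005486968 + 0.004200960 + 0.006944444 + 0.006944444 + 0.010373800 + 0.008573388 = 0.094135802.
So 1/D = 10.622951, i.e. 10.6230 to 4 decimal places.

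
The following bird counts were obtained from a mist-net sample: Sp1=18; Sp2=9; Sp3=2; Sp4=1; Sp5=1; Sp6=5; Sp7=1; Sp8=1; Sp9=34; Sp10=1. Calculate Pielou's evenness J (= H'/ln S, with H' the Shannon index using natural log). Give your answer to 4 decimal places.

Total N = 18+9+2+1+1+5+1+1+34+1 = 73, so the proportions are 0.246575, 0.123288, 0.027397, 0.013699, 0.013699, 0.068493, 0.013699, 0.013699, 0.465753, 0.013699 (working shown to 6 dp, full precision carried).
H' = −Σ pᵢ ln pᵢ = −((-0.345227) + (-0.258070) + (-0.098557) + (-0.058773) + (-0.058773) + (-0.183632) + (-0.058773) + (-0.058773) + (-0.355882) + (-0.058773)) = 1.535234.
With S = 10 species, ln S = 2.302585, so J = 1.535234/2.302585 = 0.666744, i.e. 0.6667 to 4 decimal places.

0.6667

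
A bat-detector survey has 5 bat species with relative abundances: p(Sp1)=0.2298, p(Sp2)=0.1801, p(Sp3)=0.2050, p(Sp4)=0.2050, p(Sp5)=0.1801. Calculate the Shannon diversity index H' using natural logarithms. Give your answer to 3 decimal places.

Each pᵢ ln pᵢ term (working shown to 5 dp, full precision carried): 0.2298×(-1.47055)=-0.33793, 0.1801×(-1.71424)=-0.30874, 0.205×(-1.58475)=-0.32487, 0.205×(-1.58475)=-0.32487, 0.1801×(-1.71424)=-0.30874.
Sum = -1.60515, so H' = 1.605.

1.605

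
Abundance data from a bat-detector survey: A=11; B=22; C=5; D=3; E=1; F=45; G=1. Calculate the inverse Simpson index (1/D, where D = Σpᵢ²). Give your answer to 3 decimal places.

2.905

Total N = 11+22+5+3+1+45+1 = 88, so the proportions are 0.125, 0.25, 0.056818, 0.034091, 0.011364, 0.511364, 0.011364 (working shown to 6 dp, full precision carried).
D = 0.125² + 0.25² + 0.056818² + 0.034091² + 0.011364² + 0.511364² + 0.011364² = 0.015625 + 0.062500 + 0.003228 + 0.001162 + 0.000129 + 0.261493 + 0.000129 = 0.344267.
So 1/D = 2.90473, i.e. 2.905 to 3 decimal places.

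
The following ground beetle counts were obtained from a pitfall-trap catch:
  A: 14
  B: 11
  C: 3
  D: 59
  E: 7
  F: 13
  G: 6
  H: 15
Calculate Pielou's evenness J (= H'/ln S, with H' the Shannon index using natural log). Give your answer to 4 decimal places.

0.8097

Total N = 14+11+3+59+7+13+6+15 = 128, so the proportions are 0.109375, 0.085938, 0.023438, 0.460938, 0.054688, 0.101562, 0.046875, 0.117188 (working shown to 6 dp, full precision carried).
H' = −Σ pᵢ ln pᵢ = −((-0.242044) + (-0.210902) + (-0.087971) + (-0.356993) + (-0.158928) + (-0.232282) + (-0.143450) + (-0.251248)) = 1.683818.
With S = 8 species, ln S = 2.079442, so J = 1.683818/2.079442 = 0.809745, i.e. 0.8097 to 4 decimal places.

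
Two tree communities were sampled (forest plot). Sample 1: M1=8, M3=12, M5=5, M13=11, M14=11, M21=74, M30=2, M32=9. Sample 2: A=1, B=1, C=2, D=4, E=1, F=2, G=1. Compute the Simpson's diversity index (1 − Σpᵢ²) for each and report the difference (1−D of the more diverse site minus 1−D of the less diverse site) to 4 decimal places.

0.1520

Sample 1: N=132, proportions 0.0606061, 0.0909091, 0.0378788, 0.0833333, 0.0833333, 0.5606061, 0.0151515, 0.0681818, giving 1−D = 0.6535813 (working shown to 7 dp, full precision carried).
Sample 2: N=12, proportions 0.0833333, 0.0833333, 0.1666667, 0.3333333, 0.0833333, 0.1666667, 0.0833333, giving 1−D = 0.8055556.
Difference = |0.6535813 − 0.8055556| = 0.1519743, i.e. 0.1520 to 4 decimal places.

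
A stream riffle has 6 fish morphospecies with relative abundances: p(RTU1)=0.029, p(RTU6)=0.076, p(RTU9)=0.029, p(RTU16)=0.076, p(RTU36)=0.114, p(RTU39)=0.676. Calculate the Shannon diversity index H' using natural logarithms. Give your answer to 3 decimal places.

1.109

Each pᵢ ln pᵢ term (working shown to 5 dp, full precision carried): 0.029×(-3.54046)=-0.10267, 0.076×(-2.57702)=-0.19585, 0.029×(-3.54046)=-0.10267, 0.076×(-2.57702)=-0.19585, 0.114×(-2.17156)=-0.24756, 0.676×(-0.39156)=-0.26470.
Sum = -1.10931, so H' = 1.109.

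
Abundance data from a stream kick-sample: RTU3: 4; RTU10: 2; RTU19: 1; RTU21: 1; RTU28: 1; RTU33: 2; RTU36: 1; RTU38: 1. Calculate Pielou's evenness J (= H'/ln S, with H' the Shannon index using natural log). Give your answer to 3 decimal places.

Total N = 4+2+1+1+1+2+1+1 = 13, so the proportions are 0.30769, 0.15385, 0.07692, 0.07692, 0.07692, 0.15385, 0.07692, 0.07692 (working shown to 5 dp, full precision carried).
H' = −Σ pᵢ ln pᵢ = −((-0.36266) + (-0.28797) + (-0.19730) + (-0.19730) + (-0.19730) + (-0.28797) + (-0.19730) + (-0.19730)) = 1.92512.
With S = 8 species, ln S = 2.07944, so J = 1.92512/2.07944 = 0.92579, i.e. 0.926 to 3 decimal places.

0.926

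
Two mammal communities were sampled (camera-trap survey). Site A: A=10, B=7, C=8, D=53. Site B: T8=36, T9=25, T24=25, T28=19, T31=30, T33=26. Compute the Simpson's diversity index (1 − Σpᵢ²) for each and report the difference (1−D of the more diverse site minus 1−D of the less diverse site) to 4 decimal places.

Site A: N=78, proportions 0.128205, 0.089744, 0.102564, 0.679487, giving 1−D = 0.503287 (working shown to 6 dp, full precision carried).
Site B: N=161, proportions 0.223602, 0.15528, 0.15528, 0.118012, 0.186335, 0.161491, giving 1−D = 0.827051.
Difference = |0.503287 − 0.827051| = 0.323764, i.e. 0.3238 to 4 decimal places.

0.3238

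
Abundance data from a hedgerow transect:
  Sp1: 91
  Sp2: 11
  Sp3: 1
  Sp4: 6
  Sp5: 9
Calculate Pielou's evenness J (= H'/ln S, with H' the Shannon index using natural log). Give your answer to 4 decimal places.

Total N = 91+11+1+6+9 = 118, so the proportions are 0.771186, 0.09322, 0.008475, 0.050847, 0.076271 (working shown to 6 dp, full precision carried).
H' = −Σ pᵢ ln pᵢ = −((-0.200374) + (-0.221192) + (-0.040430) + (-0.151471) + (-0.196281)) = 0.809747.
With S = 5 species, ln S = 1.609438, so J = 0.809747/1.609438 = 0.503124, i.e. 0.5031 to 4 decimal places.

0.5031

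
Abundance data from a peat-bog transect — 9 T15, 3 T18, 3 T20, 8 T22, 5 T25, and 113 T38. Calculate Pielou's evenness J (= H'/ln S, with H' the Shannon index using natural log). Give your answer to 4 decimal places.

Total N = 9+3+3+8+5+113 = 141, so the proportions are 0.06383, 0.021277, 0.021277, 0.056738, 0.035461, 0.801418 (working shown to 6 dp, full precision carried).
H' = −Σ pᵢ ln pᵢ = −((-0.175630) + (-0.081918) + (-0.081918) + (-0.162798) + (-0.118416) + (-0.177412)) = 0.798092.
With S = 6 species, ln S = 1.791759, so J = 0.798092/1.791759 = 0.445423, i.e. 0.4454 to 4 decimal places.

0.4454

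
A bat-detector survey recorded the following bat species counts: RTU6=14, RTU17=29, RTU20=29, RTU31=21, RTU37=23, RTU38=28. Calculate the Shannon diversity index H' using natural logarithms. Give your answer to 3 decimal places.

1.764

Total N = 14+29+29+21+23+28 = 144, so the proportions are 0.09722, 0.20139, 0.20139, 0.14583, 0.15972, 0.19444 (working shown to 5 dp, full precision carried).
Each pᵢ ln pᵢ term: 0.09722×(-2.33076)=-0.22660, 0.20139×(-1.60252)=-0.32273, 0.20139×(-1.60252)=-0.32273, 0.14583×(-1.92529)=-0.28077, 0.15972×(-1.83432)=-0.29298, 0.19444×(-1.63761)=-0.31842.
Sum = -1.76424, so H' = 1.764.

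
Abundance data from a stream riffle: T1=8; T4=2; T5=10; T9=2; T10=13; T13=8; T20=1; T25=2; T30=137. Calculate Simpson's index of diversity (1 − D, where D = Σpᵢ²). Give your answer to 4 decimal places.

Total N = 8+2+10+2+13+8+1+2+137 = 183, so the proportions are 0.043716, 0.010929, 0.054645, 0.010929, 0.071038, 0.043716, 0.005464, 0.010929, 0.748634 (working shown to 6 dp, full precision carried).
D = 0.043716² + 0.010929² + 0.054645² + 0.010929² + 0.071038² + 0.043716² + 0.005464² + 0.010929² + 0.748634² = 0.001911 + 0.000119 + 0.002986 + 0.000119 + 0.005046 + 0.001911 + 0.000030 + 0.000119 + 0.560453 = 0.572696.
So 1 − D = 0.427304, i.e. 0.4273 to 4 decimal places.

0.4273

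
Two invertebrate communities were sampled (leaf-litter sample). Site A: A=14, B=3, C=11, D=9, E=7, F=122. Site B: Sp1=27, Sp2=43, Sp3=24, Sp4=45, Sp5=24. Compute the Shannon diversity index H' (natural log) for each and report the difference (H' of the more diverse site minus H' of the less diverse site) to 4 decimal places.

Site A: N=166, proportions 0.0843373, 0.0180723, 0.0662651, 0.0542169, 0.0421687, 0.7349398, giving H' = 0.9788164 (working shown to 7 dp, full precision carried).
Site B: N=163, proportions 0.1656442, 0.2638037, 0.1472393, 0.2760736, 0.1472393, giving H' = 1.5688079.
Difference = |0.9788164 − 1.5688079| = 0.5899915, i.e. 0.5900 to 4 decimal places.

0.5900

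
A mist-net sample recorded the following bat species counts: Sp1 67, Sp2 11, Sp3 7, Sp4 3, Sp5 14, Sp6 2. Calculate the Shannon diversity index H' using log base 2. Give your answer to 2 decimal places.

1.66

Total N = 67+11+7+3+14+2 = 104, so the proportions are 0.6442, 0.1058, 0.0673, 0.0288, 0.1346, 0.0192 (working shown to 4 dp, full precision carried).
Each pᵢ log₂ pᵢ term: 0.6442×(-0.6344)=-0.4087, 0.1058×(-3.2410)=-0.3428, 0.0673×(-3.8931)=-0.2620, 0.0288×(-5.1155)=-0.1476, 0.1346×(-2.8931)=-0.3895, 0.0192×(-5.7004)=-0.1096.
Sum = -1.6601, so H' = 1.66.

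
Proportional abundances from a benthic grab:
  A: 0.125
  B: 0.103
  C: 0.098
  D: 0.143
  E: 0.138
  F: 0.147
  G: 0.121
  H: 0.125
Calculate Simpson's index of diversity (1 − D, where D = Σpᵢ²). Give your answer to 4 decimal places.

0.8728

D = 0.125² + 0.103² + 0.098² + 0.143² + 0.138² + 0.147² + 0.121² + 0.125² = 0.015625 + 0.010609 + 0.009604 + 0.020449 + 0.019044 + 0.021609 + 0.014641 + 0.015625 = 0.127206 (working shown to 6 dp, full precision carried).
So 1 − D = 0.872794, i.e. 0.8728 to 4 decimal places.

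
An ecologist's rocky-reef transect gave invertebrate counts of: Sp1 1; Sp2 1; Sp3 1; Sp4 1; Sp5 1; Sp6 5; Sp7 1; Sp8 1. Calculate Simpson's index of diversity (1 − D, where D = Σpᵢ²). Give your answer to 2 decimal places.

Total N = 1+1+1+1+1+5+1+1 = 12, so the proportions are 0.0833, 0.0833, 0.0833, 0.0833, 0.0833, 0.4167, 0.0833, 0.0833 (working shown to 4 dp, full precision carried).
D = 0.0833² + 0.0833² + 0.0833² + 0.0833² + 0.0833² + 0.4167² + 0.0833² + 0.0833² = 0.0069 + 0.0069 + 0.0069 + 0.0069 + 0.0069 + 0.1736 + 0.0069 + 0.0069 = 0.2222.
So 1 − D = 0.7778, i.e. 0.78 to 2 decimal places.

0.78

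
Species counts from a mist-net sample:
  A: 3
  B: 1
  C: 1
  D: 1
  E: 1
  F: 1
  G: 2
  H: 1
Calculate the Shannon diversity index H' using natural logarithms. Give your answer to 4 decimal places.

Total N = 3+1+1+1+1+1+2+1 = 11, so the proportions are 0.272727, 0.090909, 0.090909, 0.090909, 0.090909, 0.090909, 0.181818, 0.090909 (working shown to 6 dp, full precision carried).
Each pᵢ ln pᵢ term: 0.272727×(-1.299283)=-0.354350, 0.090909×(-2.397895)=-0.217990, 0.090909×(-2.397895)=-0.217990, 0.090909×(-2.397895)=-0.217990, 0.090909×(-2.397895)=-0.217990, 0.090909×(-2.397895)=-0.217990, 0.181818×(-1.704748)=-0.309954, 0.090909×(-2.397895)=-0.217990.
Sum = -1.972247, so H' = 1.9722.

1.9722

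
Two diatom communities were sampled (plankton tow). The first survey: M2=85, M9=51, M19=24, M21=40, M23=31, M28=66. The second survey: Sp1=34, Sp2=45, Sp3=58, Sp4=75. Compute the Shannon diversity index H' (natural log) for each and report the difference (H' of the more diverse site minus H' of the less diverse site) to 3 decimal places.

0.359

The first survey: N=297, proportions 0.2862, 0.17172, 0.08081, 0.13468, 0.10438, 0.22222, giving H' = 1.70401 (working shown to 5 dp, full precision carried).
The second survey: N=212, proportions 0.16038, 0.21226, 0.27358, 0.35377, giving H' = 1.34473.
Difference = |1.70401 − 1.34473| = 0.35928, i.e. 0.359 to 3 decimal places.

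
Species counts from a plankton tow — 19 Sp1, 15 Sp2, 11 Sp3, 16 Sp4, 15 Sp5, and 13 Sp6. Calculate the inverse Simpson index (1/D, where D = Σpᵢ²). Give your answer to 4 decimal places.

Total N = 19+15+11+16+15+13 = 89, so the proportions are 0.21348315, 0.16853933, 0.12359551, 0.17977528, 0.16853933, 0.14606742 (working shown to 8 dp, full precision carried).
D = 0.21348315² + 0.16853933² + 0.12359551² + 0.17977528² + 0.16853933² + 0.14606742² = 0.04557505 + 0.02840550 + 0.01527585 + 0.03231915 + 0.02840550 + 0.02133569 = 0.17131675.
So 1/D = 5.837141, i.e. 5.8371 to 4 decimal places.

5.8371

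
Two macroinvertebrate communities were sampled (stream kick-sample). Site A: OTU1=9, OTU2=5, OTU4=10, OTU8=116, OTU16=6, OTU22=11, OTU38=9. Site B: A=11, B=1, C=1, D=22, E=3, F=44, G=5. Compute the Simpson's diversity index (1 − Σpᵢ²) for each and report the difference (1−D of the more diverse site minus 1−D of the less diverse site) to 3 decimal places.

0.164

Site A: N=166, proportions 0.05422, 0.03012, 0.06024, 0.6988, 0.03614, 0.06627, 0.05422, giving 1−D = 0.49557 (working shown to 5 dp, full precision carried).
Site B: N=87, proportions 0.12644, 0.01149, 0.01149, 0.25287, 0.03448, 0.50575, 0.05747, giving 1−D = 0.65953.
Difference = |0.49557 − 0.65953| = 0.16396, i.e. 0.164 to 3 decimal places.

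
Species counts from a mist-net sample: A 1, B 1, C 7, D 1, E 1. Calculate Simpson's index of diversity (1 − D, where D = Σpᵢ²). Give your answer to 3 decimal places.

0.562

Total N = 1+1+7+1+1 = 11, so the proportions are 0.09091, 0.09091, 0.63636, 0.09091, 0.09091 (working shown to 5 dp, full precision carried).
D = 0.09091² + 0.09091² + 0.63636² + 0.09091² + 0.09091² = 0.00826 + 0.00826 + 0.40496 + 0.00826 + 0.00826 = 0.43802.
So 1 − D = 0.56198, i.e. 0.562 to 3 decimal places.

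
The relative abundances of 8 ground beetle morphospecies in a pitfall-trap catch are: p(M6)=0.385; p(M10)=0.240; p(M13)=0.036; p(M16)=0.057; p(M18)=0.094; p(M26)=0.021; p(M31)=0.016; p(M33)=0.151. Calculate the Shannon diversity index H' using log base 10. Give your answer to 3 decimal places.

Each pᵢ log₁₀ pᵢ term (working shown to 5 dp, full precision carried): 0.385×(-0.41454)=-0.15960, 0.24×(-0.61979)=-0.14875, 0.036×(-1.44370)=-0.05197, 0.057×(-1.24413)=-0.07092, 0.094×(-1.02687)=-0.09653, 0.021×(-1.67778)=-0.03523, 0.016×(-1.79588)=-0.02873, 0.151×(-0.82102)=-0.12397.
Sum = -0.71570, so H' = 0.716.

0.716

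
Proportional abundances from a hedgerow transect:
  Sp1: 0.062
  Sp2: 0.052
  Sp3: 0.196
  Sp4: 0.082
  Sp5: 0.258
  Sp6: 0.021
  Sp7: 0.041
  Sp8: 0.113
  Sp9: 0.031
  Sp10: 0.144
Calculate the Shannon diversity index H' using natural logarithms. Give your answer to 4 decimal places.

2.0454

Each pᵢ ln pᵢ term (working shown to 6 dp, full precision carried): 0.062×(-2.780621)=-0.172398, 0.052×(-2.956512)=-0.153739, 0.196×(-1.629641)=-0.319410, 0.082×(-2.501036)=-0.205085, 0.258×(-1.354796)=-0.349537, 0.021×(-3.863233)=-0.081128, 0.041×(-3.194183)=-0.130962, 0.113×(-2.180367)=-0.246382, 0.031×(-3.473768)=-0.107687, 0.144×(-1.937942)=-0.279064.
Sum = -2.045390, so H' = 2.0454.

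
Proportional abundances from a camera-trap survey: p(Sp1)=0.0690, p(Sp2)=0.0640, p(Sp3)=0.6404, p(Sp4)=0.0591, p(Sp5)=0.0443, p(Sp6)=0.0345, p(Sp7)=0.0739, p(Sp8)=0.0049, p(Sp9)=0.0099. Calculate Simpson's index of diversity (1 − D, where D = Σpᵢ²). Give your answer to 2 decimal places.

D = 0.069² + 0.064² + 0.6404² + 0.0591² + 0.0443² + 0.0345² + 0.0739² + 0.0049² + 0.0099² = 0.0048 + 0.0041 + 0.4101 + 0.0035 + 0.0020 + 0.0012 + 0.0055 + 0.0000 + 0.0001 = 0.4312 (working shown to 4 dp, full precision carried).
So 1 − D = 0.5688, i.e. 0.57 to 2 decimal places.

0.57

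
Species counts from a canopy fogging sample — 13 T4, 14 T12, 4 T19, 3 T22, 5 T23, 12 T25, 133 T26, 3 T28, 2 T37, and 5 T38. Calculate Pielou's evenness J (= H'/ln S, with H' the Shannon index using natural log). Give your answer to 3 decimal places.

Total N = 13+14+4+3+5+12+133+3+2+5 = 194, so the proportions are 0.06701, 0.07216, 0.02062, 0.01546, 0.02577, 0.06186, 0.68557, 0.01546, 0.01031, 0.02577 (working shown to 5 dp, full precision carried).
H' = −Σ pᵢ ln pᵢ = −((-0.18112) + (-0.18971) + (-0.08003) + (-0.06447) + (-0.09429) + (-0.17214) + (-0.25881) + (-0.06447) + (-0.04716) + (-0.09429)) = 1.24650.
With S = 10 species, ln S = 2.30259, so J = 1.24650/2.30259 = 0.54135, i.e. 0.541 to 3 decimal places.

0.541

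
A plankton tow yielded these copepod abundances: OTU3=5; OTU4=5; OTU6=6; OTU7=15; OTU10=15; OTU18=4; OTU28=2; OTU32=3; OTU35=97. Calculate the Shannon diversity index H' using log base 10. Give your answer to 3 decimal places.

Total N = 5+5+6+15+15+4+2+3+97 = 152, so the proportions are 0.03289, 0.03289, 0.03947, 0.09868, 0.09868, 0.02632, 0.01316, 0.01974, 0.63816 (working shown to 5 dp, full precision carried).
Each pᵢ log₁₀ pᵢ term: 0.03289×(-1.48287)=-0.04878, 0.03289×(-1.48287)=-0.04878, 0.03947×(-1.40369)=-0.05541, 0.09868×(-1.00575)=-0.09925, 0.09868×(-1.00575)=-0.09925, 0.02632×(-1.57978)=-0.04157, 0.01316×(-1.88081)=-0.02475, 0.01974×(-1.70472)=-0.03365, 0.63816×(-0.19507)=-0.12449.
Sum = -0.57592, so H' = 0.576.

0.576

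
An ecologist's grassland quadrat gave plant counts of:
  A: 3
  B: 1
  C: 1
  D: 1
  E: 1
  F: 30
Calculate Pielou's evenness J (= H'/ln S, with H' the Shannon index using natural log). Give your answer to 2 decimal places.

Total N = 3+1+1+1+1+30 = 37, so the proportions are 0.0811, 0.027, 0.027, 0.027, 0.027, 0.8108 (working shown to 4 dp, full precision carried).
H' = −Σ pᵢ ln pᵢ = −((-0.2037) + (-0.0976) + (-0.0976) + (-0.0976) + (-0.0976) + (-0.1700)) = 0.7641.
With S = 6 species, ln S = 1.7918, so J = 0.7641/1.7918 = 0.4265, i.e. 0.43 to 2 decimal places.

0.43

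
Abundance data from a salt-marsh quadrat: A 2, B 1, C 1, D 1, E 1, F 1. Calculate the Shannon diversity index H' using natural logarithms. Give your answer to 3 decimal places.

1.748

Total N = 2+1+1+1+1+1 = 7, so the proportions are 0.28571, 0.14286, 0.14286, 0.14286, 0.14286, 0.14286 (working shown to 5 dp, full precision carried).
Each pᵢ ln pᵢ term: 0.28571×(-1.25276)=-0.35793, 0.14286×(-1.94591)=-0.27799, 0.14286×(-1.94591)=-0.27799, 0.14286×(-1.94591)=-0.27799, 0.14286×(-1.94591)=-0.27799, 0.14286×(-1.94591)=-0.27799.
Sum = -1.74787, so H' = 1.748.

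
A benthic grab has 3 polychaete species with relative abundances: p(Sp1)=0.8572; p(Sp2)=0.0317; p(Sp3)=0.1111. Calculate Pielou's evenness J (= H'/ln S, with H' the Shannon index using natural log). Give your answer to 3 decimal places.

H' = −Σ pᵢ ln pᵢ = −((-0.13208) + (-0.10941) + (-0.24412)) = 0.48561 (working shown to 5 dp, full precision carried).
With S = 3 species, ln S = 1.09861, so J = 0.48561/1.09861 = 0.44203, i.e. 0.442 to 3 decimal places.

0.442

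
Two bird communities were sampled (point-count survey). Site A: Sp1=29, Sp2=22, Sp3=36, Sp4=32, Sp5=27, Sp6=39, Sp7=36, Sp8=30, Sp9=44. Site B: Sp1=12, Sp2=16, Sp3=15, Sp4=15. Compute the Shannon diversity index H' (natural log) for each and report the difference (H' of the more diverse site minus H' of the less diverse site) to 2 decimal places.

Site A: N=295, proportions 0.0983, 0.0746, 0.122, 0.1085, 0.0915, 0.1322, 0.122, 0.1017, 0.1492, giving H' = 2.1786 (working shown to 4 dp, full precision carried).
Site B: N=58, proportions 0.2069, 0.2759, 0.2586, 0.2586, giving H' = 1.3808.
Difference = |2.1786 − 1.3808| = 0.7978, i.e. 0.80 to 2 decimal places.

0.80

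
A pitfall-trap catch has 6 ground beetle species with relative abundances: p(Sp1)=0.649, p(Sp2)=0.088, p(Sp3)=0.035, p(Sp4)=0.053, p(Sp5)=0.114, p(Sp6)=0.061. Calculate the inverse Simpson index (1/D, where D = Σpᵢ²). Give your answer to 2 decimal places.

2.22

D = 0.649² + 0.088² + 0.035² + 0.053² + 0.114² + 0.061² = 0.42120 + 0.00774 + 0.00123 + 0.00281 + 0.01300 + 0.00372 = 0.44970 (working shown to 5 dp, full precision carried).
So 1/D = 2.2237, i.e. 2.22 to 2 decimal places.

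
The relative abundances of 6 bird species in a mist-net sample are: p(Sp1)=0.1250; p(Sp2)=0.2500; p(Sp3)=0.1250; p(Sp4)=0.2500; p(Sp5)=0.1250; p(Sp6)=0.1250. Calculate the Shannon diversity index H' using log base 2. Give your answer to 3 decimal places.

2.500

Each pᵢ log₂ pᵢ term (working shown to 5 dp, full precision carried): 0.125×(-3.00000)=-0.37500, 0.25×(-2.00000)=-0.50000, 0.125×(-3.00000)=-0.37500, 0.25×(-2.00000)=-0.50000, 0.125×(-3.00000)=-0.37500, 0.125×(-3.00000)=-0.37500.
Sum = -2.50000, so H' = 2.500.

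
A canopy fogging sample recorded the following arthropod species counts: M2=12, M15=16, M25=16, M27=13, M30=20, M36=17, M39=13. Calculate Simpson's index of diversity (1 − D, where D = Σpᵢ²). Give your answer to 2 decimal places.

0.85

Total N = 12+16+16+13+20+17+13 = 107, so the proportions are 0.1121, 0.1495, 0.1495, 0.1215, 0.1869, 0.1589, 0.1215 (working shown to 4 dp, full precision carried).
D = 0.1121² + 0.1495² + 0.1495² + 0.1215² + 0.1869² + 0.1589² + 0.1215² = 0.0126 + 0.0224 + 0.0224 + 0.0148 + 0.0349 + 0.0252 + 0.0148 = 0.1470.
So 1 − D = 0.8530, i.e. 0.85 to 2 decimal places.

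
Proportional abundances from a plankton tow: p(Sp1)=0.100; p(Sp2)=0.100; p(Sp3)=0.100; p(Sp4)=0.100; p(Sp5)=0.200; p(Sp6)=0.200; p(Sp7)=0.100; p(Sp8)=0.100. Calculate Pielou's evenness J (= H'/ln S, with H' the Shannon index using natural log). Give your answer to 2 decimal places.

0.97

H' = −Σ pᵢ ln pᵢ = −((-0.2303) + (-0.2303) + (-0.2303) + (-0.2303) + (-0.3219) + (-0.3219) + (-0.2303) + (-0.2303)) = 2.0253 (working shown to 4 dp, full precision carried).
With S = 8 species, ln S = 2.0794, so J = 2.0253/2.0794 = 0.9740, i.e. 0.97 to 2 decimal places.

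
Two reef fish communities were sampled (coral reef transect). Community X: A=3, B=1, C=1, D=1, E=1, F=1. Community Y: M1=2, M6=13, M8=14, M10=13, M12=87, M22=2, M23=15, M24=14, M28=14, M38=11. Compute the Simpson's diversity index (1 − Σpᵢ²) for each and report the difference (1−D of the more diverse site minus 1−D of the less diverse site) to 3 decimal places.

Community X: N=8, proportions 0.375, 0.125, 0.125, 0.125, 0.125, 0.125, giving 1−D = 0.78125 (working shown to 5 dp, full precision carried).
Community Y: N=185, proportions 0.01081, 0.07027, 0.07568, 0.07027, 0.47027, 0.01081, 0.08108, 0.07568, 0.07568, 0.05946, giving 1−D = 0.74145.
Difference = |0.78125 − 0.74145| = 0.03980, i.e. 0.040 to 3 decimal places.

0.040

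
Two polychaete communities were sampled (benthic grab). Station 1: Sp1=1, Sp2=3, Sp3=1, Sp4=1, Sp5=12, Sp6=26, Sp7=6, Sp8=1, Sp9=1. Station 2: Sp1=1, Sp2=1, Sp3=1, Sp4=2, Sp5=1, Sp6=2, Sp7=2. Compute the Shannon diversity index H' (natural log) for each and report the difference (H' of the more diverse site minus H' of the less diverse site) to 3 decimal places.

Station 1: N=52, proportions 0.0192308, 0.0576923, 0.0192308, 0.0192308, 0.2307692, 0.5, 0.1153846, 0.0192308, 0.0192308, giving H' = 1.4786325 (working shown to 7 dp, full precision carried).
Station 2: N=10, proportions 0.1, 0.1, 0.1, 0.2, 0.1, 0.2, 0.2, giving H' = 1.8866968.
Difference = |1.4786325 − 1.8866968| = 0.4080643, i.e. 0.408 to 3 decimal places.

0.408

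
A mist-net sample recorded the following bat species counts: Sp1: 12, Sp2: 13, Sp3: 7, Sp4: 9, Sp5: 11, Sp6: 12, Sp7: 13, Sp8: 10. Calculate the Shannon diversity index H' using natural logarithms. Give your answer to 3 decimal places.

2.062

Total N = 12+13+7+9+11+12+13+10 = 87, so the proportions are 0.13793, 0.14943, 0.08046, 0.10345, 0.12644, 0.13793, 0.14943, 0.11494 (working shown to 5 dp, full precision carried).
Each pᵢ ln pᵢ term: 0.13793×(-1.98100)=-0.27324, 0.14943×(-1.90096)=-0.28405, 0.08046×(-2.52000)=-0.20276, 0.10345×(-2.26868)=-0.23469, 0.12644×(-2.06801)=-0.26147, 0.13793×(-1.98100)=-0.27324, 0.14943×(-1.90096)=-0.28405, 0.11494×(-2.16332)=-0.24866.
Sum = -2.06217, so H' = 2.062.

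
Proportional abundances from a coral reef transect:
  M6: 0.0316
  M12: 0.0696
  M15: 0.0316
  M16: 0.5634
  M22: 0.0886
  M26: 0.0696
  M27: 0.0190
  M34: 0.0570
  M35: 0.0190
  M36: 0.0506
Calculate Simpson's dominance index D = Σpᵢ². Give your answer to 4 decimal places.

0.3435

D = 0.0316² + 0.0696² + 0.0316² + 0.5634² + 0.0886² + 0.0696² + 0.019² + 0.057² + 0.019² + 0.0506² = 0.000999 + 0.004844 + 0.000999 + 0.317420 + 0.007850 + 0.004844 + 0.000361 + 0.003249 + 0.000361 + 0.002560 = 0.343486 (working shown to 6 dp, full precision carried).
To 4 decimal places, D = 0.3435.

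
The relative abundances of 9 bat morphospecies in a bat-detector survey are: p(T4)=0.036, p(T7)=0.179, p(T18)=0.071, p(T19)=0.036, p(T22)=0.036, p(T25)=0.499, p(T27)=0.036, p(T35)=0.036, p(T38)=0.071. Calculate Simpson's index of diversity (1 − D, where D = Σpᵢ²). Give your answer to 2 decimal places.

D = 0.036² + 0.179² + 0.071² + 0.036² + 0.036² + 0.499² + 0.036² + 0.036² + 0.071² = 0.0013 + 0.0320 + 0.0050 + 0.0013 + 0.0013 + 0.2490 + 0.0013 + 0.0013 + 0.0050 = 0.2976 (working shown to 4 dp, full precision carried).
So 1 − D = 0.7024, i.e. 0.70 to 2 decimal places.

0.70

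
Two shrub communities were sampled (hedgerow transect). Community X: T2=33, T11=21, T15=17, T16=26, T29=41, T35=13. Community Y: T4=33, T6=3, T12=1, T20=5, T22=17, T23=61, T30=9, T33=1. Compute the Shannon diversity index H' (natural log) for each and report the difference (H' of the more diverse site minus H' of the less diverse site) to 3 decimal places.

0.279

Community X: N=151, proportions 0.21854, 0.13907, 0.11258, 0.17219, 0.27152, 0.08609, giving H' = 1.72062 (working shown to 5 dp, full precision carried).
Community Y: N=130, proportions 0.25385, 0.02308, 0.00769, 0.03846, 0.13077, 0.46923, 0.06923, 0.00769, giving H' = 1.44114.
Difference = |1.72062 − 1.44114| = 0.27948, i.e. 0.279 to 3 decimal places.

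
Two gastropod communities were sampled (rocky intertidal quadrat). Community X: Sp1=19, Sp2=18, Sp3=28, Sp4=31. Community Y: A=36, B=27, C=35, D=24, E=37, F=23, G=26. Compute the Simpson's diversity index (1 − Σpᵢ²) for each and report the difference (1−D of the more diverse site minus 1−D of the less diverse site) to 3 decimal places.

0.116

Community X: N=96, proportions 0.19792, 0.1875, 0.29167, 0.32292, giving 1−D = 0.73633 (working shown to 5 dp, full precision carried).
Community Y: N=208, proportions 0.17308, 0.12981, 0.16827, 0.11538, 0.17788, 0.11058, 0.125, giving 1−D = 0.85207.
Difference = |0.73633 − 0.85207| = 0.11574, i.e. 0.116 to 3 decimal places.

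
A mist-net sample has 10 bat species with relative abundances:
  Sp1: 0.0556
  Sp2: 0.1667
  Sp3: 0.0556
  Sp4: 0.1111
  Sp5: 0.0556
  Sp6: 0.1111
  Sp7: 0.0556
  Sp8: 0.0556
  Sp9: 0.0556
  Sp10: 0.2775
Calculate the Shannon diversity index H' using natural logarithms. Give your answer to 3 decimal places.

2.107

Each pᵢ ln pᵢ term (working shown to 5 dp, full precision carried): 0.0556×(-2.88957)=-0.16066, 0.1667×(-1.79156)=-0.29865, 0.0556×(-2.88957)=-0.16066, 0.1111×(-2.19732)=-0.24412, 0.0556×(-2.88957)=-0.16066, 0.1111×(-2.19732)=-0.24412, 0.0556×(-2.88957)=-0.16066, 0.0556×(-2.88957)=-0.16066, 0.0556×(-2.88957)=-0.16066, 0.2775×(-1.28193)=-0.35574.
Sum = -2.10660, so H' = 2.107.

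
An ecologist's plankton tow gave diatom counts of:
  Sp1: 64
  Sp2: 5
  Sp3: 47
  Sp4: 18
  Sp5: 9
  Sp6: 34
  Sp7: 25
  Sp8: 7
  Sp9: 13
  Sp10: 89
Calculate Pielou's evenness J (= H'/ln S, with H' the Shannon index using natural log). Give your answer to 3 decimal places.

Total N = 64+5+47+18+9+34+25+7+13+89 = 311, so the proportions are 0.20579, 0.01608, 0.15113, 0.05788, 0.02894, 0.10932, 0.08039, 0.02251, 0.0418, 0.28617 (working shown to 5 dp, full precision carried).
H' = −Σ pᵢ ln pᵢ = −((-0.32533) + (-0.06640) + (-0.28557) + (-0.16492) + (-0.10252) + (-0.24198) + (-0.20265) + (-0.08539) + (-0.13271) + (-0.35805)) = 1.96553.
With S = 10 species, ln S = 2.30259, so J = 1.96553/2.30259 = 0.85362, i.e. 0.854 to 3 decimal places.

0.854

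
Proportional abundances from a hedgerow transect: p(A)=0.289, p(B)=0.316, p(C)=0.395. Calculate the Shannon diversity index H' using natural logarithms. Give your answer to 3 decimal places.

Each pᵢ ln pᵢ term (working shown to 5 dp, full precision carried): 0.289×(-1.24133)=-0.35874, 0.316×(-1.15201)=-0.36404, 0.395×(-0.92887)=-0.36690.
Sum = -1.08968, so H' = 1.090.

1.090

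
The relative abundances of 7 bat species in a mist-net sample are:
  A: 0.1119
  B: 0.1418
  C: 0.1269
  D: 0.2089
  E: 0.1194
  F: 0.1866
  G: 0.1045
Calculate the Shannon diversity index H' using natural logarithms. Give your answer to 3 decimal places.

1.914

Each pᵢ ln pᵢ term (working shown to 5 dp, full precision carried): 0.1119×(-2.19015)=-0.24508, 0.1418×(-1.95334)=-0.27698, 0.1269×(-2.06436)=-0.26197, 0.2089×(-1.56590)=-0.32712, 0.1194×(-2.12528)=-0.25376, 0.1866×(-1.67879)=-0.31326, 0.1045×(-2.25857)=-0.23602.
Sum = -1.91418, so H' = 1.914.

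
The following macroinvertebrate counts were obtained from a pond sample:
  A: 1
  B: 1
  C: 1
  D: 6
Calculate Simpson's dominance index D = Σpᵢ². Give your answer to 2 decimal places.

0.48

Total N = 1+1+1+6 = 9, so the proportions are 0.1111, 0.1111, 0.1111, 0.6667 (working shown to 4 dp, full precision carried).
D = 0.1111² + 0.1111² + 0.1111² + 0.6667² = 0.0123 + 0.0123 + 0.0123 + 0.4444 = 0.4815.
To 2 decimal places, D = 0.48.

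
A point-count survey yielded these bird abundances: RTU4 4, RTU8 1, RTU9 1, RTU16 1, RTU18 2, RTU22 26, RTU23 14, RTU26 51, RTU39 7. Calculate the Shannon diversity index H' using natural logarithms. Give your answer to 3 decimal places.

1.470

Total N = 4+1+1+1+2+26+14+51+7 = 107, so the proportions are 0.03738, 0.00935, 0.00935, 0.00935, 0.01869, 0.24299, 0.13084, 0.47664, 0.06542 (working shown to 5 dp, full precision carried).
Each pᵢ ln pᵢ term: 0.03738×(-3.28653)=-0.12286, 0.00935×(-4.67283)=-0.04367, 0.00935×(-4.67283)=-0.04367, 0.00935×(-4.67283)=-0.04367, 0.01869×(-3.97968)=-0.07439, 0.24299×(-1.41473)=-0.34377, 0.13084×(-2.03377)=-0.26610, 0.47664×(-0.74100)=-0.35319, 0.06542×(-2.72692)=-0.17840.
Sum = -1.46971, so H' = 1.470.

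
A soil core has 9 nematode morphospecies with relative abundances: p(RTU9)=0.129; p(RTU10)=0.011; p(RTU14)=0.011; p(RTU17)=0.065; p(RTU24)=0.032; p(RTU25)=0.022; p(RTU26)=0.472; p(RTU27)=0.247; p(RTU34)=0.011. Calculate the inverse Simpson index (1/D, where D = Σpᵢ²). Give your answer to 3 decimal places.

D = 0.129² + 0.011² + 0.011² + 0.065² + 0.032² + 0.022² + 0.472² + 0.247² + 0.011² = 0.0166410 + 0.0001210 + 0.0001210 + 0.0042250 + 0.0010240 + 0.0004840 + 0.2227840 + 0.0610090 + 0.0001210 = 0.3065300 (working shown to 7 dp, full precision carried).
So 1/D = 3.26232, i.e. 3.262 to 3 decimal places.

3.262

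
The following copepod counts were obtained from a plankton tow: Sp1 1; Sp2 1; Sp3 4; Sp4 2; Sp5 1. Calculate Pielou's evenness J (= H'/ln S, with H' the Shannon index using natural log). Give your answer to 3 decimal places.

Total N = 1+1+4+2+1 = 9, so the proportions are 0.11111, 0.11111, 0.44444, 0.22222, 0.11111 (working shown to 5 dp, full precision carried).
H' = −Σ pᵢ ln pᵢ = −((-0.24414) + (-0.24414) + (-0.36041) + (-0.33424) + (-0.24414)) = 1.42706.
With S = 5 species, ln S = 1.60944, so J = 1.42706/1.60944 = 0.88668, i.e. 0.887 to 3 decimal places.

0.887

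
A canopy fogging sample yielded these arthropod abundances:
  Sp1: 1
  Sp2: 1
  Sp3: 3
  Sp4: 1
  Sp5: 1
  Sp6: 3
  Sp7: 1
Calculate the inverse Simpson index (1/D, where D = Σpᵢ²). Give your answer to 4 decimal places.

5.2609

Total N = 1+1+3+1+1+3+1 = 11, so the proportions are 0.09090909, 0.09090909, 0.27272727, 0.09090909, 0.09090909, 0.27272727, 0.09090909 (working shown to 8 dp, full precision carried).
D = 0.09090909² + 0.09090909² + 0.27272727² + 0.09090909² + 0.09090909² + 0.27272727² + 0.09090909² = 0.00826446 + 0.00826446 + 0.07438017 + 0.00826446 + 0.00826446 + 0.07438017 + 0.00826446 = 0.19008264.
So 1/D = 5.260870, i.e. 5.2609 to 4 decimal places.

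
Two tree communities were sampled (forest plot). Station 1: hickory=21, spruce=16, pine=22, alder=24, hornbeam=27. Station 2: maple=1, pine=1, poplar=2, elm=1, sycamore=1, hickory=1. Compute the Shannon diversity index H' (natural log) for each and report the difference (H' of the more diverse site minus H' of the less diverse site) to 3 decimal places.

Station 1: N=110, proportions 0.19091, 0.14545, 0.2, 0.21818, 0.24545, giving H' = 1.59539 (working shown to 5 dp, full precision carried).
Station 2: N=7, proportions 0.14286, 0.14286, 0.28571, 0.14286, 0.14286, 0.14286, giving H' = 1.74787.
Difference = |1.59539 − 1.74787| = 0.15248, i.e. 0.152 to 3 decimal places.

0.152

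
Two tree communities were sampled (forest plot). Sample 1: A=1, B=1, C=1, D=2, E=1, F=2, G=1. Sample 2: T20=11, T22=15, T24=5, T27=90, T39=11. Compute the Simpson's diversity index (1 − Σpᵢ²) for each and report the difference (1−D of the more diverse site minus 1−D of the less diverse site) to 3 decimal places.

Sample 1: N=9, proportions 0.11111, 0.11111, 0.11111, 0.22222, 0.11111, 0.22222, 0.11111, giving 1−D = 0.83951 (working shown to 5 dp, full precision carried).
Sample 2: N=132, proportions 0.08333, 0.11364, 0.03788, 0.68182, 0.08333, giving 1−D = 0.50689.
Difference = |0.83951 − 0.50689| = 0.33262, i.e. 0.333 to 3 decimal places.

0.333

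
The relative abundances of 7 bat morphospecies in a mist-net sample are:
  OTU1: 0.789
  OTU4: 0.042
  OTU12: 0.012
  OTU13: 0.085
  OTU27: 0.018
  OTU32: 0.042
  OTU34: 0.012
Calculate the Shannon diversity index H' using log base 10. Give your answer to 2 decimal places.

Each pᵢ log₁₀ pᵢ term (working shown to 4 dp, full precision carried): 0.789×(-0.1029)=-0.0812, 0.042×(-1.3768)=-0.0578, 0.012×(-1.9208)=-0.0230, 0.085×(-1.0706)=-0.0910, 0.018×(-1.7447)=-0.0314, 0.042×(-1.3768)=-0.0578, 0.012×(-1.9208)=-0.0230.
Sum = -0.3654, so H' = 0.37.

0.37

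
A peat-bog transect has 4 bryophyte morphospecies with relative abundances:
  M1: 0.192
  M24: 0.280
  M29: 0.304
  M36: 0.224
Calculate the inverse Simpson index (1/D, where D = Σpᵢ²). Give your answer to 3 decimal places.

D = 0.192² + 0.28² + 0.304² + 0.224² = 0.0368640 + 0.0784000 + 0.0924160 + 0.0501760 = 0.2578560 (working shown to 7 dp, full precision carried).
So 1/D = 3.87813, i.e. 3.878 to 3 decimal places.

3.878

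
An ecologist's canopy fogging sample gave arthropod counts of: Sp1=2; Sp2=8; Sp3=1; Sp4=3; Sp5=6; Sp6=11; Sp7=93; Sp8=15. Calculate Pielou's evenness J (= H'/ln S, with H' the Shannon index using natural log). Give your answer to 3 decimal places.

0.572

Total N = 2+8+1+3+6+11+93+15 = 139, so the proportions are 0.01439, 0.05755, 0.00719, 0.02158, 0.04317, 0.07914, 0.66906, 0.10791 (working shown to 5 dp, full precision carried).
H' = −Σ pᵢ ln pᵢ = −((-0.06103) + (-0.16432) + (-0.03550) + (-0.08279) + (-0.13566) + (-0.20074) + (-0.26888) + (-0.24026)) = 1.18917.
With S = 8 species, ln S = 2.07944, so J = 1.18917/2.07944 = 0.57187, i.e. 0.572 to 3 decimal places.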